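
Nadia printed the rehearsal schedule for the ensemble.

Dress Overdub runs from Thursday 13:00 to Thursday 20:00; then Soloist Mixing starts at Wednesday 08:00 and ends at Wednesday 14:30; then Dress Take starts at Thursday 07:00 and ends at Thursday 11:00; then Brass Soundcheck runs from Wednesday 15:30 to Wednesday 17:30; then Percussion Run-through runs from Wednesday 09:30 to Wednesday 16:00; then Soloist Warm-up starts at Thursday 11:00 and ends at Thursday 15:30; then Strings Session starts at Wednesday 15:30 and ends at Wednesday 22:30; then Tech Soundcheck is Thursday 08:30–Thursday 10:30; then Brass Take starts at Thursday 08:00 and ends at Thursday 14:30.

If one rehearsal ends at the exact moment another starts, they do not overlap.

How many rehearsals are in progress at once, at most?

Sort all start/end points and keep a running count:
Wednesday 08:00 start Soloist Mixing → 1
Wednesday 09:30 start Percussion Run-through → 2
Wednesday 14:30 end Soloist Mixing → 1
Wednesday 15:30 start Brass Soundcheck → 2
Wednesday 15:30 start Strings Session → 3
Wednesday 16:00 end Percussion Run-through → 2
Wednesday 17:30 end Brass Soundcheck → 1
Wednesday 22:30 end Strings Session → 0
Thursday 07:00 start Dress Take → 1
Thursday 08:00 start Brass Take → 2
Thursday 08:30 start Tech Soundcheck → 3
Thursday 10:30 end Tech Soundcheck → 2
Thursday 11:00 end Dress Take → 1
Thursday 11:00 start Soloist Warm-up → 2
Thursday 13:00 start Dress Overdub → 3
Thursday 14:30 end Brass Take → 2
Thursday 15:30 end Soloist Warm-up → 1
Thursday 20:00 end Dress Overdub → 0
Peak is 3, at Wednesday 15:30 (Brass Soundcheck, Percussion Run-through, Strings Session).

3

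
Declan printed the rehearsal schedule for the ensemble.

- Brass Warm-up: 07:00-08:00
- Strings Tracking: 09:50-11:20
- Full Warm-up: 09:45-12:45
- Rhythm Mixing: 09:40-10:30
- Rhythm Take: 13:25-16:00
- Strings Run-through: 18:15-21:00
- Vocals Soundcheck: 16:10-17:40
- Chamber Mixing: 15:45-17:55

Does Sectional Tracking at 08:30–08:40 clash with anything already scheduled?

Brass Warm-up: ends 08:00 at or before Sectional Tracking starts 08:30 → clear.
Rhythm Mixing: starts 09:40 at or after Sectional Tracking ends 08:40 → clear.
Full Warm-up: starts 09:45 at or after Sectional Tracking ends 08:40 → clear.
Strings Tracking: starts 09:50 at or after Sectional Tracking ends 08:40 → clear.
Rhythm Take: starts 13:25 at or after Sectional Tracking ends 08:40 → clear.
Chamber Mixing: starts 15:45 at or after Sectional Tracking ends 08:40 → clear.
Vocals Soundcheck: starts 16:10 at or after Sectional Tracking ends 08:40 → clear.
Strings Run-through: starts 18:15 at or after Sectional Tracking ends 08:40 → clear.

No — it doesn't clash with anything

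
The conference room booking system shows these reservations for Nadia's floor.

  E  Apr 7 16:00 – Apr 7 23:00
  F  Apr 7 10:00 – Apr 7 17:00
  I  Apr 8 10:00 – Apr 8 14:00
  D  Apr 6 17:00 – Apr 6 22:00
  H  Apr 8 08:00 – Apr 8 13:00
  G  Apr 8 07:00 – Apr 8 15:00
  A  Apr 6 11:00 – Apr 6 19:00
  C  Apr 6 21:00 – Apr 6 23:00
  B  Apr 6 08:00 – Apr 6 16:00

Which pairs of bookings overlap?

A & B, A & D, C & D, E & F, G & H, G & I, H & I

Two intervals overlap when each starts before the other ends.
Sorted by start: B, A, D, C, F, E, G, H, I.
A starts before B ends → B and A overlap.
D starts after B ends, so B has no further overlaps.
D starts before A ends → A and D overlap.
C starts after A ends, so A has no further overlaps.
C starts before D ends → D and C overlap.
F starts after D ends, so D has no further overlaps.
F starts after C ends, so C has no further overlaps.
E starts before F ends → F and E overlap.
G starts after F ends, so F has no further overlaps.
G starts after E ends, so E has no further overlaps.
H starts before G ends → G and H overlap.
I starts before G ends → G and I overlap.
I starts before H ends → H and I overlap.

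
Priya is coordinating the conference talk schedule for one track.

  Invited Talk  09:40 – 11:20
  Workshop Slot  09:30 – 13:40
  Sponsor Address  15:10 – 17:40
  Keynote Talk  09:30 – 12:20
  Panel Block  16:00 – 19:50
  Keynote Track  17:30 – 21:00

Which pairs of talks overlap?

Invited Talk & Keynote Talk, Invited Talk & Workshop Slot, Keynote Talk & Workshop Slot, Keynote Track & Panel Block, Keynote Track & Sponsor Address, Panel Block & Sponsor Address

Sorted by start: Workshop Slot, Keynote Talk, Invited Talk, Sponsor Address, Panel Block, Keynote Track.
Keynote Talk starts before Workshop Slot ends → Workshop Slot and Keynote Talk overlap.
Invited Talk starts before Workshop Slot ends → Workshop Slot and Invited Talk overlap.
Sponsor Address starts after Workshop Slot ends; Workshop Slot is clear from here.
Invited Talk starts before Keynote Talk ends → Keynote Talk and Invited Talk overlap.
Sponsor Address starts after Keynote Talk ends; Keynote Talk is clear from here.
Sponsor Address starts after Invited Talk ends; Invited Talk is clear from here.
Panel Block starts before Sponsor Address ends → Sponsor Address and Panel Block overlap.
Keynote Track starts before Sponsor Address ends → Sponsor Address and Keynote Track overlap.
Keynote Track starts before Panel Block ends → Panel Block and Keynote Track overlap.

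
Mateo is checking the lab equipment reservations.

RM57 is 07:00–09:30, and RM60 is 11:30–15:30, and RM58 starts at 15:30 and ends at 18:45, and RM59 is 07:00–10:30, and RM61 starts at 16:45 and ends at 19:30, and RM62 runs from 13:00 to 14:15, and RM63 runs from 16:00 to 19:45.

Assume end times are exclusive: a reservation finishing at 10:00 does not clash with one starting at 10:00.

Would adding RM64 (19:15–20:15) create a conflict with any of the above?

Yes — it overlaps RM61, RM63

RM57: ends 09:30 at or before RM64 starts 19:15 → clear.
RM59: ends 10:30 at or before RM64 starts 19:15 → clear.
RM60: ends 15:30 at or before RM64 starts 19:15 → clear.
RM62: ends 14:15 at or before RM64 starts 19:15 → clear.
RM58: ends 18:45 at or before RM64 starts 19:15 → clear.
RM63: starts 16:00 before RM64 ends 20:15, and ends 19:45 after RM64 starts 19:15 → overlap.
RM61: starts 16:45 before RM64 ends 20:15, and ends 19:30 after RM64 starts 19:15 → overlap.
RM64 overlaps RM61, RM63.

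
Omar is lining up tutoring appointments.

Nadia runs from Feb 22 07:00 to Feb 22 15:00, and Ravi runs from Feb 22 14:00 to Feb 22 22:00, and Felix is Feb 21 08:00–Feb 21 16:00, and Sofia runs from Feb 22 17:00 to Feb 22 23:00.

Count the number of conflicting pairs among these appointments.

Sorted by start: Felix, Nadia, Ravi, Sofia.
Nadia starts after Felix ends; Felix is clear from here.
Ravi starts before Nadia ends → Nadia and Ravi overlap.
Sofia starts after Nadia ends.
Sofia starts before Ravi ends → Ravi and Sofia overlap.
Overlapping pairs: Nadia & Ravi, Ravi & Sofia — 2 in total.

2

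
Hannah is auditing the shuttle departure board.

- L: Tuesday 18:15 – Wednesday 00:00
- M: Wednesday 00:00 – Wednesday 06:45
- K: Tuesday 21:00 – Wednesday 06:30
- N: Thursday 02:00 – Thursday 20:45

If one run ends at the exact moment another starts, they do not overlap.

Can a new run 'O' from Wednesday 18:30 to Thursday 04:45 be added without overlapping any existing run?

L: ends Wednesday 00:00 at or before O starts Wednesday 18:30 → clear.
K: ends Wednesday 06:30 at or before O starts Wednesday 18:30 → clear.
M: ends Wednesday 06:45 at or before O starts Wednesday 18:30 → clear.
N: starts Thursday 02:00 before O ends Thursday 04:45, and ends Thursday 20:45 after O starts Wednesday 18:30 → overlap.
O overlaps N.

No — it overlaps N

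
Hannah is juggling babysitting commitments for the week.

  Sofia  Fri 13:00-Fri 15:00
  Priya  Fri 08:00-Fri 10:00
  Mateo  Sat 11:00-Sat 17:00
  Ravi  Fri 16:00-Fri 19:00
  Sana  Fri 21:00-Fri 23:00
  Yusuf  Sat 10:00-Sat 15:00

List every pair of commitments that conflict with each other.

Sorted by start: Priya, Sofia, Ravi, Sana, Yusuf, Mateo.
Sofia starts after Priya ends; Priya is clear from here.
Ravi starts after Sofia ends; Sofia is clear from here.
Sana starts after Ravi ends; Ravi is clear from here.
Yusuf starts after Sana ends; Sana is clear from here.
Mateo starts before Yusuf ends → Yusuf and Mateo overlap.

Mateo & Yusuf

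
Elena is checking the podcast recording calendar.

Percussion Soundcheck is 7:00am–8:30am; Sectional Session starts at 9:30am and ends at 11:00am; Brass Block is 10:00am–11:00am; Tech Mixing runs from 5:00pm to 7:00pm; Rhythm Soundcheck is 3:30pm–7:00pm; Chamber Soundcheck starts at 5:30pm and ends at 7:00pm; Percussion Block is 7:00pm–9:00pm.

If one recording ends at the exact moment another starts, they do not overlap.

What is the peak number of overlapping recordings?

Sort all start/end points and keep a running count:
7:00am start Percussion Soundcheck → 1
8:30am end Percussion Soundcheck → 0
9:30am start Sectional Session → 1
10:00am start Brass Block → 2
11:00am end Brass Block → 1
11:00am end Sectional Session → 0
3:30pm start Rhythm Soundcheck → 1
5:00pm start Tech Mixing → 2
5:30pm start Chamber Soundcheck → 3
7:00pm end Chamber Soundcheck → 2
7:00pm end Rhythm Soundcheck → 1
7:00pm end Tech Mixing → 0
7:00pm start Percussion Block → 1
9:00pm end Percussion Block → 0
Peak is 3, at 5:30pm (Chamber Soundcheck, Rhythm Soundcheck, Tech Mixing).

3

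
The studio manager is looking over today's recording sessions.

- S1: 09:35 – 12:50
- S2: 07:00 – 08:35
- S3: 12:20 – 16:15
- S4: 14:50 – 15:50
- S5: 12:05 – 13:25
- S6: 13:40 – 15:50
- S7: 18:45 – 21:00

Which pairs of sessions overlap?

Two intervals overlap when each starts before the other ends.
Sorted by start: S2, S1, S5, S3, S6, S4, S7.
S1 starts after S2 ends, so nothing later overlaps S2 either.
S5 starts before S1 ends → S1 and S5 overlap.
S3 starts before S1 ends → S1 and S3 overlap.
S6 starts after S1 ends, so nothing later overlaps S1 either.
S3 starts before S5 ends → S5 and S3 overlap.
S6 starts after S5 ends, so nothing later overlaps S5 either.
S6 starts before S3 ends → S3 and S6 overlap.
S4 starts before S3 ends → S3 and S4 overlap.
S7 starts after S3 ends.
S4 starts before S6 ends → S6 and S4 overlap.
S7 starts after S6 ends.
S7 starts after S4 ends.

S1 & S3, S1 & S5, S3 & S4, S3 & S5, S3 & S6, S4 & S6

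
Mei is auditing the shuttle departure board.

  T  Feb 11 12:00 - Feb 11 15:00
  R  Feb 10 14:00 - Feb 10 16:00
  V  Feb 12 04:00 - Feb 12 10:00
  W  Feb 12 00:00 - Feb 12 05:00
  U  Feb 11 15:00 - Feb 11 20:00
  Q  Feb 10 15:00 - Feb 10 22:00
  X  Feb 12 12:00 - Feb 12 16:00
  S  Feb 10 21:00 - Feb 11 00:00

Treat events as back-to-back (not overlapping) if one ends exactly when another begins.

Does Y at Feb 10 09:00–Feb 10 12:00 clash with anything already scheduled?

R: starts Feb 10 14:00 at or after Y ends Feb 10 12:00 → clear.
Q: starts Feb 10 15:00 at or after Y ends Feb 10 12:00 → clear.
S: starts Feb 10 21:00 at or after Y ends Feb 10 12:00 → clear.
T: starts Feb 11 12:00 at or after Y ends Feb 10 12:00 → clear.
U: starts Feb 11 15:00 at or after Y ends Feb 10 12:00 → clear.
W: starts Feb 12 00:00 at or after Y ends Feb 10 12:00 → clear.
V: starts Feb 12 04:00 at or after Y ends Feb 10 12:00 → clear.
X: starts Feb 12 12:00 at or after Y ends Feb 10 12:00 → clear.

No — it doesn't clash with anything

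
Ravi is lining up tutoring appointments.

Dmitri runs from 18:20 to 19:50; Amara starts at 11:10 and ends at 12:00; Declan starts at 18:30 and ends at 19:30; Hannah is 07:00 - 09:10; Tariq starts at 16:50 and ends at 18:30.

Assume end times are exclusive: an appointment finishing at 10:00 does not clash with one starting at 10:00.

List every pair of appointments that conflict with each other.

Declan & Dmitri, Dmitri & Tariq

Sorted by start: Hannah, Amara, Tariq, Dmitri, Declan.
Amara starts after Hannah ends — done with Hannah.
Tariq starts after Amara ends — done with Amara.
Dmitri starts before Tariq ends → Tariq and Dmitri overlap.
Declan starts exactly when Tariq ends (back-to-back, no overlap).
Declan starts before Dmitri ends → Dmitri and Declan overlap.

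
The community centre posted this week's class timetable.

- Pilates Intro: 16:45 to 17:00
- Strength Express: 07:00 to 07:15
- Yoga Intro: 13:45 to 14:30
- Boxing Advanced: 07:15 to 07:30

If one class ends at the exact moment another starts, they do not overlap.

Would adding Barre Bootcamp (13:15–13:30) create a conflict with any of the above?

No — it doesn't clash with anything

Strength Express: ends 07:15 at or before Barre Bootcamp starts 13:15 → clear.
Boxing Advanced: ends 07:30 at or before Barre Bootcamp starts 13:15 → clear.
Yoga Intro: starts 13:45 at or after Barre Bootcamp ends 13:30 → clear.
Pilates Intro: starts 16:45 at or after Barre Bootcamp ends 13:30 → clear.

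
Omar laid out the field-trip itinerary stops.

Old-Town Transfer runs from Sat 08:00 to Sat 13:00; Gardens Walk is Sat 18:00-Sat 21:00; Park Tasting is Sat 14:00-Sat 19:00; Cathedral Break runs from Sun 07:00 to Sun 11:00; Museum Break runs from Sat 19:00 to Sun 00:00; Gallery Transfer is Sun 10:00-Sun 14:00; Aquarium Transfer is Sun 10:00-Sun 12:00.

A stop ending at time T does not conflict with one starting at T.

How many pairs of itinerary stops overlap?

Sorted by start: Old-Town Transfer, Park Tasting, Gardens Walk, Museum Break, Cathedral Break, Gallery Transfer, Aquarium Transfer.
Park Tasting starts after Old-Town Transfer ends, so nothing later overlaps Old-Town Transfer either.
Gardens Walk starts before Park Tasting ends → Park Tasting and Gardens Walk overlap.
Museum Break starts exactly when Park Tasting ends (back-to-back, no overlap), so nothing later overlaps Park Tasting either.
Museum Break starts before Gardens Walk ends → Gardens Walk and Museum Break overlap.
Cathedral Break starts after Gardens Walk ends, so nothing later overlaps Gardens Walk either.
Cathedral Break starts after Museum Break ends, so nothing later overlaps Museum Break either.
Gallery Transfer starts before Cathedral Break ends → Cathedral Break and Gallery Transfer overlap.
Aquarium Transfer starts before Cathedral Break ends → Cathedral Break and Aquarium Transfer overlap.
Aquarium Transfer starts before Gallery Transfer ends → Gallery Transfer and Aquarium Transfer overlap.
Overlapping pairs: Aquarium Transfer & Cathedral Break, Aquarium Transfer & Gallery Transfer, Cathedral Break & Gallery Transfer, Gardens Walk & Museum Break, Gardens Walk & Park Tasting — 5 in total.

5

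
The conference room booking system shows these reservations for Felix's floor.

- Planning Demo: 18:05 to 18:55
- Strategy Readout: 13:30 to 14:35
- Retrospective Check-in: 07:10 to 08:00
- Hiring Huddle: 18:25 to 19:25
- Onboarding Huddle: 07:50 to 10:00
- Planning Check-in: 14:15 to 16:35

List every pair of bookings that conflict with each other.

Hiring Huddle & Planning Demo, Onboarding Huddle & Retrospective Check-in, Planning Check-in & Strategy Readout

Sorted by start: Retrospective Check-in, Onboarding Huddle, Strategy Readout, Planning Check-in, Planning Demo, Hiring Huddle.
Onboarding Huddle starts before Retrospective Check-in ends → Retrospective Check-in and Onboarding Huddle overlap.
Strategy Readout starts after Retrospective Check-in ends, so Retrospective Check-in has no further overlaps.
Strategy Readout starts after Onboarding Huddle ends, so Onboarding Huddle has no further overlaps.
Planning Check-in starts before Strategy Readout ends → Strategy Readout and Planning Check-in overlap.
Planning Demo starts after Strategy Readout ends, so Strategy Readout has no further overlaps.
Planning Demo starts after Planning Check-in ends, so Planning Check-in has no further overlaps.
Hiring Huddle starts before Planning Demo ends → Planning Demo and Hiring Huddle overlap.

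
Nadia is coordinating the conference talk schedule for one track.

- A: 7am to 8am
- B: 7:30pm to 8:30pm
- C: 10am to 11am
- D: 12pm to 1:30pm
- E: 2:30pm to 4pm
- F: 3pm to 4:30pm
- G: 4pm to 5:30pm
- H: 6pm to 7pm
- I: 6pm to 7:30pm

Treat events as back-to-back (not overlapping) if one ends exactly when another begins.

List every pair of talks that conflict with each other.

Sorted by start: A, C, D, E, F, G, H, I, B.
C starts after A ends, so A has no further overlaps.
D starts after C ends, so C has no further overlaps.
E starts after D ends, so D has no further overlaps.
F starts before E ends → E and F overlap.
G starts exactly when E ends (back-to-back, no overlap), so E has no further overlaps.
G starts before F ends → F and G overlap.
H starts after F ends, so F has no further overlaps.
H starts after G ends, so G has no further overlaps.
I starts before H ends → H and I overlap.
B starts after H ends.
B starts exactly when I ends (back-to-back, no overlap).

E & F, F & G, H & I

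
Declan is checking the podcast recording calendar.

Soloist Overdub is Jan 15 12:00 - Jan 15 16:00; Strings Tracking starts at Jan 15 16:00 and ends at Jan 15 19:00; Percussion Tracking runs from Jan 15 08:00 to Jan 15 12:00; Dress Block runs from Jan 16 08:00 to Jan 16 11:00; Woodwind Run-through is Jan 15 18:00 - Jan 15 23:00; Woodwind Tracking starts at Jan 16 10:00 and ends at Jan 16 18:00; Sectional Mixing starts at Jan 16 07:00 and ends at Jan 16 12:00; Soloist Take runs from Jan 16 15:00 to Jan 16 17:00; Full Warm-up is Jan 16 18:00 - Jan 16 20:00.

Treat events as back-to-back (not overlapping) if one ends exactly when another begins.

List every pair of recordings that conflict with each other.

Dress Block & Sectional Mixing, Dress Block & Woodwind Tracking, Sectional Mixing & Woodwind Tracking, Soloist Take & Woodwind Tracking, Strings Tracking & Woodwind Run-through

Sorted by start: Percussion Tracking, Soloist Overdub, Strings Tracking, Woodwind Run-through, Sectional Mixing, Dress Block, Woodwind Tracking, Soloist Take, Full Warm-up.
Soloist Overdub starts exactly when Percussion Tracking ends (back-to-back, no overlap), so Percussion Tracking has no further overlaps.
Strings Tracking starts exactly when Soloist Overdub ends (back-to-back, no overlap), so Soloist Overdub has no further overlaps.
Woodwind Run-through starts before Strings Tracking ends → Strings Tracking and Woodwind Run-through overlap.
Sectional Mixing starts after Strings Tracking ends, so Strings Tracking has no further overlaps.
Sectional Mixing starts after Woodwind Run-through ends, so Woodwind Run-through has no further overlaps.
Dress Block starts before Sectional Mixing ends → Sectional Mixing and Dress Block overlap.
Woodwind Tracking starts before Sectional Mixing ends → Sectional Mixing and Woodwind Tracking overlap.
Soloist Take starts after Sectional Mixing ends, so Sectional Mixing has no further overlaps.
Woodwind Tracking starts before Dress Block ends → Dress Block and Woodwind Tracking overlap.
Soloist Take starts after Dress Block ends, so Dress Block has no further overlaps.
Soloist Take starts before Woodwind Tracking ends → Woodwind Tracking and Soloist Take overlap.
Full Warm-up starts exactly when Woodwind Tracking ends (back-to-back, no overlap).
Full Warm-up starts after Soloist Take ends.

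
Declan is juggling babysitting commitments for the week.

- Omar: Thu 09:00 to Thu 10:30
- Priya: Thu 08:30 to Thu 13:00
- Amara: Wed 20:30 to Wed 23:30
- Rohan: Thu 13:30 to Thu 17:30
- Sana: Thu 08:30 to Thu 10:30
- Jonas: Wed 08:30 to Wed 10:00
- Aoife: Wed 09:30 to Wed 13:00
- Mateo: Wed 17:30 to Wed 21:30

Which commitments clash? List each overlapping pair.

Amara & Mateo, Aoife & Jonas, Omar & Priya, Omar & Sana, Priya & Sana

Sorted by start: Jonas, Aoife, Mateo, Amara, Sana, Priya, Omar, Rohan.
Aoife starts before Jonas ends → Jonas and Aoife overlap.
Mateo starts after Jonas ends; Jonas is clear from here.
Mateo starts after Aoife ends; Aoife is clear from here.
Amara starts before Mateo ends → Mateo and Amara overlap.
Sana starts after Mateo ends; Mateo is clear from here.
Sana starts after Amara ends; Amara is clear from here.
Priya starts before Sana ends → Sana and Priya overlap.
Omar starts before Sana ends → Sana and Omar overlap.
Rohan starts after Sana ends.
Omar starts before Priya ends → Priya and Omar overlap.
Rohan starts after Priya ends.
Rohan starts after Omar ends.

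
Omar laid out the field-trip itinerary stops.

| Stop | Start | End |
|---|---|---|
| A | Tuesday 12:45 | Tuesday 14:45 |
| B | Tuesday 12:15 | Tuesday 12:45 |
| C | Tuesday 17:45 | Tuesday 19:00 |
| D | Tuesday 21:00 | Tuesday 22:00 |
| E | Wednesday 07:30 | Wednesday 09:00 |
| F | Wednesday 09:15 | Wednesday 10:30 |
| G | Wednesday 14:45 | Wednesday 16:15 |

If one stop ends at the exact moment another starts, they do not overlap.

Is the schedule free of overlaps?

Sorted by start: B, A, C, D, E, F, G.
A starts exactly when B ends (back-to-back, no overlap); B is clear from here.
C starts after A ends; A is clear from here.
D starts after C ends; C is clear from here.
E starts after D ends; D is clear from here.
F starts after E ends; E is clear from here.
G starts after F ends.
Every pair is clear; the schedule has no overlaps.

Yes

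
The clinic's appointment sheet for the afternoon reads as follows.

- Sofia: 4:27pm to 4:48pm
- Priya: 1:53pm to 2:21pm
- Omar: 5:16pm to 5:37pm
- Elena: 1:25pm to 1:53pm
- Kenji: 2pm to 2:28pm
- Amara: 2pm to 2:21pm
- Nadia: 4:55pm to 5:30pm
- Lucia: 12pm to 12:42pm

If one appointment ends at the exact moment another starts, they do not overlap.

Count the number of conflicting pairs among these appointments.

4

Sorted by start: Lucia, Elena, Priya, Amara, Kenji, Sofia, Nadia, Omar.
Elena starts after Lucia ends — done with Lucia.
Priya starts exactly when Elena ends (back-to-back, no overlap) — done with Elena.
Amara starts before Priya ends → Priya and Amara overlap.
Kenji starts before Priya ends → Priya and Kenji overlap.
Sofia starts after Priya ends — done with Priya.
Kenji starts before Amara ends → Amara and Kenji overlap.
Sofia starts after Amara ends — done with Amara.
Sofia starts after Kenji ends — done with Kenji.
Nadia starts after Sofia ends — done with Sofia.
Omar starts before Nadia ends → Nadia and Omar overlap.
Overlapping pairs: Amara & Kenji, Amara & Priya, Kenji & Priya, Nadia & Omar — 4 in total.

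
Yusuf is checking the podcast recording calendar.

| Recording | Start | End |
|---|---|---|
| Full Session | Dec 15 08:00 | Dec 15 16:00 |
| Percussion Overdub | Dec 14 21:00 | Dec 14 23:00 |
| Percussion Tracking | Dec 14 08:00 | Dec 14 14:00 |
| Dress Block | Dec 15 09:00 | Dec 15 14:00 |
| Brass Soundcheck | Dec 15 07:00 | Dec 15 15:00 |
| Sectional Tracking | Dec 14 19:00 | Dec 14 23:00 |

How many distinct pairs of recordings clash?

Sorted by start: Percussion Tracking, Sectional Tracking, Percussion Overdub, Brass Soundcheck, Full Session, Dress Block.
Sectional Tracking starts after Percussion Tracking ends, so Percussion Tracking has no further overlaps.
Percussion Overdub starts before Sectional Tracking ends → Sectional Tracking and Percussion Overdub overlap.
Brass Soundcheck starts after Sectional Tracking ends, so Sectional Tracking has no further overlaps.
Brass Soundcheck starts after Percussion Overdub ends, so Percussion Overdub has no further overlaps.
Full Session starts before Brass Soundcheck ends → Brass Soundcheck and Full Session overlap.
Dress Block starts before Brass Soundcheck ends → Brass Soundcheck and Dress Block overlap.
Dress Block starts before Full Session ends → Full Session and Dress Block overlap.
Overlapping pairs: Brass Soundcheck & Dress Block, Brass Soundcheck & Full Session, Dress Block & Full Session, Percussion Overdub & Sectional Tracking — 4 in total.

4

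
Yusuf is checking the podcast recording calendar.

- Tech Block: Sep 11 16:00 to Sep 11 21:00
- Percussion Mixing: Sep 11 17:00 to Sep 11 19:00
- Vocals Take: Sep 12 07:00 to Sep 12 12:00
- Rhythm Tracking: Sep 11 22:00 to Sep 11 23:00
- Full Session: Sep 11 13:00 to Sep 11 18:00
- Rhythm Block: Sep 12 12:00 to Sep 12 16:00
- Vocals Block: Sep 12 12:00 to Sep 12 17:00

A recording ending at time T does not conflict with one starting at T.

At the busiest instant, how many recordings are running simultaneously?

Walk through starts and ends in time order (an end at T is processed before a start at T):
Sep 11 13:00 start Full Session → 1
Sep 11 16:00 start Tech Block → 2
Sep 11 17:00 start Percussion Mixing → 3
Sep 11 18:00 end Full Session → 2
Sep 11 19:00 end Percussion Mixing → 1
Sep 11 21:00 end Tech Block → 0
Sep 11 22:00 start Rhythm Tracking → 1
Sep 11 23:00 end Rhythm Tracking → 0
Sep 12 07:00 start Vocals Take → 1
Sep 12 12:00 end Vocals Take → 0
Sep 12 12:00 start Rhythm Block → 1
Sep 12 12:00 start Vocals Block → 2
Sep 12 16:00 end Rhythm Block → 1
Sep 12 17:00 end Vocals Block → 0
Peak is 3, at Sep 11 17:00 (Full Session, Percussion Mixing, Tech Block).

3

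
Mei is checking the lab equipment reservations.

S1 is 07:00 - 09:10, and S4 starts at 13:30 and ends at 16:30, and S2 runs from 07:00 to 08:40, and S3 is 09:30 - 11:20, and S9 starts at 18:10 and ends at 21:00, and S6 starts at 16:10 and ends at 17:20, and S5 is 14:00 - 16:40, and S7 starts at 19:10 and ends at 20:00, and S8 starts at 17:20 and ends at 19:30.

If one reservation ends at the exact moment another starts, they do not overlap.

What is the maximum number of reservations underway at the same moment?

Walk through starts and ends in time order (an end at T is processed before a start at T):
07:00 start S1 → 1
07:00 start S2 → 2
08:40 end S2 → 1
09:10 end S1 → 0
09:30 start S3 → 1
11:20 end S3 → 0
13:30 start S4 → 1
14:00 start S5 → 2
16:10 start S6 → 3
16:30 end S4 → 2
16:40 end S5 → 1
17:20 end S6 → 0
17:20 start S8 → 1
18:10 start S9 → 2
19:10 start S7 → 3
19:30 end S8 → 2
20:00 end S7 → 1
21:00 end S9 → 0
Peak is 3, at 16:10 (S4, S5, S6).

3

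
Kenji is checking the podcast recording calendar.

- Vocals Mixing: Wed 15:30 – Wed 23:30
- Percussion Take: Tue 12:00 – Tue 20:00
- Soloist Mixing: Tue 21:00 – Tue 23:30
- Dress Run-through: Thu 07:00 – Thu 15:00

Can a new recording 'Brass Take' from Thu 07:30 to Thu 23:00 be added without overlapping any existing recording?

Percussion Take: ends Tue 20:00 at or before Brass Take starts Thu 07:30 → clear.
Soloist Mixing: ends Tue 23:30 at or before Brass Take starts Thu 07:30 → clear.
Vocals Mixing: ends Wed 23:30 at or before Brass Take starts Thu 07:30 → clear.
Dress Run-through: starts Thu 07:00 before Brass Take ends Thu 23:00, and ends Thu 15:00 after Brass Take starts Thu 07:30 → overlap.
Brass Take overlaps Dress Run-through.

No — it overlaps Dress Run-through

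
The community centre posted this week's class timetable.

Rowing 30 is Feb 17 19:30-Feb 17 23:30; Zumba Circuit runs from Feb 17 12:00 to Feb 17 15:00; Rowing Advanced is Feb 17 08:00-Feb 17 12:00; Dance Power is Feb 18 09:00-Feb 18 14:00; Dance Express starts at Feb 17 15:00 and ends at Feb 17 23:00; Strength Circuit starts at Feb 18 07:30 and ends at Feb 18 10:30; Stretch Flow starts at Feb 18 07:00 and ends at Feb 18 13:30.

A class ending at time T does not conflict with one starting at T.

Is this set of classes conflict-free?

No

Sorted by start: Rowing Advanced, Zumba Circuit, Dance Express, Rowing 30, Stretch Flow, Strength Circuit, Dance Power.
Zumba Circuit starts exactly when Rowing Advanced ends (back-to-back, no overlap), so nothing later overlaps Rowing Advanced either.
Dance Express starts exactly when Zumba Circuit ends (back-to-back, no overlap), so nothing later overlaps Zumba Circuit either.
Rowing 30 starts before Dance Express ends → Dance Express and Rowing 30 overlap.
That's a conflict, so the schedule is not conflict-free.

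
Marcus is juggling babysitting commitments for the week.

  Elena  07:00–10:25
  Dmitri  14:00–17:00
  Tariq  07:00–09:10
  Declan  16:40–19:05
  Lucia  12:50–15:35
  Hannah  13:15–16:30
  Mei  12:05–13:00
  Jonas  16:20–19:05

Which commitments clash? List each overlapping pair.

Sorted by start: Tariq, Elena, Mei, Lucia, Hannah, Dmitri, Jonas, Declan.
Elena starts before Tariq ends → Tariq and Elena overlap.
Mei starts after Tariq ends; Tariq is clear from here.
Mei starts after Elena ends; Elena is clear from here.
Lucia starts before Mei ends → Mei and Lucia overlap.
Hannah starts after Mei ends; Mei is clear from here.
Hannah starts before Lucia ends → Lucia and Hannah overlap.
Dmitri starts before Lucia ends → Lucia and Dmitri overlap.
Jonas starts after Lucia ends; Lucia is clear from here.
Dmitri starts before Hannah ends → Hannah and Dmitri overlap.
Jonas starts before Hannah ends → Hannah and Jonas overlap.
Declan starts after Hannah ends.
Jonas starts before Dmitri ends → Dmitri and Jonas overlap.
Declan starts before Dmitri ends → Dmitri and Declan overlap.
Declan starts before Jonas ends → Jonas and Declan overlap.

Declan & Dmitri, Declan & Jonas, Dmitri & Hannah, Dmitri & Jonas, Dmitri & Lucia, Elena & Tariq, Hannah & Jonas, Hannah & Lucia, Lucia & Mei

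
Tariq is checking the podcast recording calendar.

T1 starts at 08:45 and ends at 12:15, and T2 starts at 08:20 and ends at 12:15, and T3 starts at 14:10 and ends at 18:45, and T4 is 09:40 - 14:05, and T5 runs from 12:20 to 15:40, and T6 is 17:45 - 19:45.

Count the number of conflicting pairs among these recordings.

6

Sorted by start: T2, T1, T4, T5, T3, T6.
T1 starts before T2 ends → T2 and T1 overlap.
T4 starts before T2 ends → T2 and T4 overlap.
T5 starts after T2 ends — done with T2.
T4 starts before T1 ends → T1 and T4 overlap.
T5 starts after T1 ends — done with T1.
T5 starts before T4 ends → T4 and T5 overlap.
T3 starts after T4 ends — done with T4.
T3 starts before T5 ends → T5 and T3 overlap.
T6 starts after T5 ends.
T6 starts before T3 ends → T3 and T6 overlap.
Overlapping pairs: T1 & T2, T1 & T4, T2 & T4, T3 & T5, T3 & T6, T4 & T5 — 6 in total.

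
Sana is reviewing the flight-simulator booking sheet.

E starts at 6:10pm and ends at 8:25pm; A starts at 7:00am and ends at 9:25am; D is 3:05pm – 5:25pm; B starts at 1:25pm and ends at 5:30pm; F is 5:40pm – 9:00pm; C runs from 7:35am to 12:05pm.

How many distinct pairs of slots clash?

3

Check each pair: they overlap iff neither finishes before the other starts.
Sorted by start: A, C, B, D, F, E.
C starts before A ends → A and C overlap.
B starts after A ends — done with A.
B starts after C ends — done with C.
D starts before B ends → B and D overlap.
F starts after B ends — done with B.
F starts after D ends — done with D.
E starts before F ends → F and E overlap.
Overlapping pairs: A & C, B & D, E & F — 3 in total.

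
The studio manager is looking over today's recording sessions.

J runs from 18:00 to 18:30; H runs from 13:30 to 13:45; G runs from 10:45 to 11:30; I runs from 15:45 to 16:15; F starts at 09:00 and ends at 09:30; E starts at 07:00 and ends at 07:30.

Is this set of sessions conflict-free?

Sorted by start: E, F, G, H, I, J.
F starts after E ends — done with E.
G starts after F ends — done with F.
H starts after G ends — done with G.
I starts after H ends — done with H.
J starts after I ends.
Every pair is clear; the schedule has no overlaps.

Yes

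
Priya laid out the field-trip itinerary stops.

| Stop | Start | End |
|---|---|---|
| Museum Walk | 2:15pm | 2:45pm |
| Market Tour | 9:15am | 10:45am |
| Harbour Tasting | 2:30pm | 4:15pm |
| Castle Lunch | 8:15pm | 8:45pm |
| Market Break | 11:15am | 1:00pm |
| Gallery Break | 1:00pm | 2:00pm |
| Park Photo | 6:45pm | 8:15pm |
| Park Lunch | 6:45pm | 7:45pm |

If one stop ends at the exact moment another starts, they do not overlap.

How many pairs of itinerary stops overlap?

2

Check each pair: they overlap iff neither finishes before the other starts.
Sorted by start: Market Tour, Market Break, Gallery Break, Museum Walk, Harbour Tasting, Park Lunch, Park Photo, Castle Lunch.
Market Break starts after Market Tour ends, so nothing later overlaps Market Tour either.
Gallery Break starts exactly when Market Break ends (back-to-back, no overlap), so nothing later overlaps Market Break either.
Museum Walk starts after Gallery Break ends, so nothing later overlaps Gallery Break either.
Harbour Tasting starts before Museum Walk ends → Museum Walk and Harbour Tasting overlap.
Park Lunch starts after Museum Walk ends, so nothing later overlaps Museum Walk either.
Park Lunch starts after Harbour Tasting ends, so nothing later overlaps Harbour Tasting either.
Park Photo starts before Park Lunch ends → Park Lunch and Park Photo overlap.
Castle Lunch starts after Park Lunch ends.
Castle Lunch starts exactly when Park Photo ends (back-to-back, no overlap).
Overlapping pairs: Harbour Tasting & Museum Walk, Park Lunch & Park Photo — 2 in total.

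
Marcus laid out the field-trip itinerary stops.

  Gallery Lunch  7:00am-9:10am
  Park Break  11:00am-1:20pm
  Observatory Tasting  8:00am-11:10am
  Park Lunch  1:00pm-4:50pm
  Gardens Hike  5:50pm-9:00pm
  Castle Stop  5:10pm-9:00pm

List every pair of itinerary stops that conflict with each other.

Sorted by start: Gallery Lunch, Observatory Tasting, Park Break, Park Lunch, Castle Stop, Gardens Hike.
Observatory Tasting starts before Gallery Lunch ends → Gallery Lunch and Observatory Tasting overlap.
Park Break starts after Gallery Lunch ends, so nothing later overlaps Gallery Lunch either.
Park Break starts before Observatory Tasting ends → Observatory Tasting and Park Break overlap.
Park Lunch starts after Observatory Tasting ends, so nothing later overlaps Observatory Tasting either.
Park Lunch starts before Park Break ends → Park Break and Park Lunch overlap.
Castle Stop starts after Park Break ends, so nothing later overlaps Park Break either.
Castle Stop starts after Park Lunch ends, so nothing later overlaps Park Lunch either.
Gardens Hike starts before Castle Stop ends → Castle Stop and Gardens Hike overlap.

Castle Stop & Gardens Hike, Gallery Lunch & Observatory Tasting, Observatory Tasting & Park Break, Park Break & Park Lunch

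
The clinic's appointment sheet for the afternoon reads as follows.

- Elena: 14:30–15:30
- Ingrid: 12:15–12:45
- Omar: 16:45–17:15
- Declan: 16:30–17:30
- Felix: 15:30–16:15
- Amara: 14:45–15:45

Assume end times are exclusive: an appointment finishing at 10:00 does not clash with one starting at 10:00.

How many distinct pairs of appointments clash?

3

Check each pair: they overlap iff neither finishes before the other starts.
Sorted by start: Ingrid, Elena, Amara, Felix, Declan, Omar.
Elena starts after Ingrid ends, so nothing later overlaps Ingrid either.
Amara starts before Elena ends → Elena and Amara overlap.
Felix starts exactly when Elena ends (back-to-back, no overlap), so nothing later overlaps Elena either.
Felix starts before Amara ends → Amara and Felix overlap.
Declan starts after Amara ends, so nothing later overlaps Amara either.
Declan starts after Felix ends, so nothing later overlaps Felix either.
Omar starts before Declan ends → Declan and Omar overlap.
Overlapping pairs: Amara & Elena, Amara & Felix, Declan & Omar — 3 in total.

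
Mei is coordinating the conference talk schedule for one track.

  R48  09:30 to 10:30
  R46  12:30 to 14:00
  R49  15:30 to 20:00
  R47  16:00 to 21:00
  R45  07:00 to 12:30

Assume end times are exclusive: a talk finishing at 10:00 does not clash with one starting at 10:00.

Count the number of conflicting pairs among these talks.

Sorted by start: R45, R48, R46, R49, R47.
R48 starts before R45 ends → R45 and R48 overlap.
R46 starts exactly when R45 ends (back-to-back, no overlap), so R45 has no further overlaps.
R46 starts after R48 ends, so R48 has no further overlaps.
R49 starts after R46 ends, so R46 has no further overlaps.
R47 starts before R49 ends → R49 and R47 overlap.
Overlapping pairs: R45 & R48, R47 & R49 — 2 in total.

2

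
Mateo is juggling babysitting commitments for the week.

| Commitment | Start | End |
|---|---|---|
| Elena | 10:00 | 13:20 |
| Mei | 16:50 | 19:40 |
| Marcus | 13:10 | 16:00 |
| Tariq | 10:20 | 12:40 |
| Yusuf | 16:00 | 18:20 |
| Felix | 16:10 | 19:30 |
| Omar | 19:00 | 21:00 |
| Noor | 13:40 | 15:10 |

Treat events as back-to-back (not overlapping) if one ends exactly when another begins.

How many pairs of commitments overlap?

Sorted by start: Elena, Tariq, Marcus, Noor, Yusuf, Felix, Mei, Omar.
Tariq starts before Elena ends → Elena and Tariq overlap.
Marcus starts before Elena ends → Elena and Marcus overlap.
Noor starts after Elena ends — done with Elena.
Marcus starts after Tariq ends — done with Tariq.
Noor starts before Marcus ends → Marcus and Noor overlap.
Yusuf starts exactly when Marcus ends (back-to-back, no overlap) — done with Marcus.
Yusuf starts after Noor ends — done with Noor.
Felix starts before Yusuf ends → Yusuf and Felix overlap.
Mei starts before Yusuf ends → Yusuf and Mei overlap.
Omar starts after Yusuf ends.
Mei starts before Felix ends → Felix and Mei overlap.
Omar starts before Felix ends → Felix and Omar overlap.
Omar starts before Mei ends → Mei and Omar overlap.
Overlapping pairs: Elena & Marcus, Elena & Tariq, Felix & Mei, Felix & Omar, Felix & Yusuf, Marcus & Noor, Mei & Omar, Mei & Yusuf — 8 in total.

8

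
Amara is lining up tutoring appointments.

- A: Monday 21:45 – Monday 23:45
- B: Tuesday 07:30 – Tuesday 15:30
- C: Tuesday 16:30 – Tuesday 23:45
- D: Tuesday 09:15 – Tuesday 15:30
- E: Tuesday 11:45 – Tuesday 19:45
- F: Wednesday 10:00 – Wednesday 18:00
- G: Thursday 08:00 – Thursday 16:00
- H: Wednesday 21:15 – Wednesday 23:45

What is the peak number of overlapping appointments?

Walk through starts and ends in time order (an end at T is processed before a start at T):
Monday 21:45 start A → 1
Monday 23:45 end A → 0
Tuesday 07:30 start B → 1
Tuesday 09:15 start D → 2
Tuesday 11:45 start E → 3
Tuesday 15:30 end B → 2
Tuesday 15:30 end D → 1
Tuesday 16:30 start C → 2
Tuesday 19:45 end E → 1
Tuesday 23:45 end C → 0
Wednesday 10:00 start F → 1
Wednesday 18:00 end F → 0
Wednesday 21:15 start H → 1
Wednesday 23:45 end H → 0
Thursday 08:00 start G → 1
Thursday 16:00 end G → 0
Peak is 3, at Tuesday 11:45 (B, D, E).

3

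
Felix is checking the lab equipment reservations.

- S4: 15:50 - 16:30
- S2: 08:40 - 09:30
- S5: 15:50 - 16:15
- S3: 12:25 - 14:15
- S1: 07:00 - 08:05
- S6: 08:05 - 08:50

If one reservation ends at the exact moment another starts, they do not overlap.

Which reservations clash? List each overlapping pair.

Sorted by start: S1, S6, S2, S3, S4, S5.
S6 starts exactly when S1 ends (back-to-back, no overlap), so S1 has no further overlaps.
S2 starts before S6 ends → S6 and S2 overlap.
S3 starts after S6 ends, so S6 has no further overlaps.
S3 starts after S2 ends, so S2 has no further overlaps.
S4 starts after S3 ends, so S3 has no further overlaps.
S5 starts before S4 ends → S4 and S5 overlap.

S2 & S6, S4 & S5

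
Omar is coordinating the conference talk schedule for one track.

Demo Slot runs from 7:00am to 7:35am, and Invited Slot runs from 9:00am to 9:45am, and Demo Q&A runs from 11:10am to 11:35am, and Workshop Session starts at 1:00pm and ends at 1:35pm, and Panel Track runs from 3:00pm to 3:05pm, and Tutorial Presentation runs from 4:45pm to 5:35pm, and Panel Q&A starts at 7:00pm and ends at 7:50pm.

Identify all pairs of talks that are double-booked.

none

Sorted by start: Demo Slot, Invited Slot, Demo Q&A, Workshop Session, Panel Track, Tutorial Presentation, Panel Q&A.
Invited Slot starts after Demo Slot ends, so nothing later overlaps Demo Slot either.
Demo Q&A starts after Invited Slot ends, so nothing later overlaps Invited Slot either.
Workshop Session starts after Demo Q&A ends, so nothing later overlaps Demo Q&A either.
Panel Track starts after Workshop Session ends, so nothing later overlaps Workshop Session either.
Tutorial Presentation starts after Panel Track ends, so nothing later overlaps Panel Track either.
Panel Q&A starts after Tutorial Presentation ends.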